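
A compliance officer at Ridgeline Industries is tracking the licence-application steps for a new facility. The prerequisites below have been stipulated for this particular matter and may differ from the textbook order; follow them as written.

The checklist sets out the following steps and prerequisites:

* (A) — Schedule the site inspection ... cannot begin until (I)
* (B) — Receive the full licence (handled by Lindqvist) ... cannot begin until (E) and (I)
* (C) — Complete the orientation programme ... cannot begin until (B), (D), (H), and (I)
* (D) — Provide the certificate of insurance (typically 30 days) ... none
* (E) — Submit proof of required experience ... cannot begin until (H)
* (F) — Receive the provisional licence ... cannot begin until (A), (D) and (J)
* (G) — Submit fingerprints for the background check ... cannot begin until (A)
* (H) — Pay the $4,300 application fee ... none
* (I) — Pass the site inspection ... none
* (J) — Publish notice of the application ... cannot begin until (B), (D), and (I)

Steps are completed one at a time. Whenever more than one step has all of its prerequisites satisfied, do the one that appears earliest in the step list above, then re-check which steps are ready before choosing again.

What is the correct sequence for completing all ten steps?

(D), (H) and (I) have no prerequisites; (D) is listed earlier, so (D) is first.
Ready: (H) and (I). (H) is listed earlier → (H).
(E) now also ready, so the ready set is {(E), (I)}; (E) is listed earlier → (E).
Next only (I) has its prerequisites met → (I).
Now (A) and (B) have their prerequisites met. (A) is listed earlier, so (A) next.
(B) and (G) are both available; (B) is listed earlier → (B).
(C), (G) and (J) are all available; (C) is listed earlier → (C).
Now (G) and (J) have their prerequisites met. (G) is listed earlier, so (G) next.
(J) is the only step now ready → (J).
(F) needed (A), (D) and (J), now all done → (F).

(D), (H), (E), (I), (A), (B), (C), (G), (J), (F)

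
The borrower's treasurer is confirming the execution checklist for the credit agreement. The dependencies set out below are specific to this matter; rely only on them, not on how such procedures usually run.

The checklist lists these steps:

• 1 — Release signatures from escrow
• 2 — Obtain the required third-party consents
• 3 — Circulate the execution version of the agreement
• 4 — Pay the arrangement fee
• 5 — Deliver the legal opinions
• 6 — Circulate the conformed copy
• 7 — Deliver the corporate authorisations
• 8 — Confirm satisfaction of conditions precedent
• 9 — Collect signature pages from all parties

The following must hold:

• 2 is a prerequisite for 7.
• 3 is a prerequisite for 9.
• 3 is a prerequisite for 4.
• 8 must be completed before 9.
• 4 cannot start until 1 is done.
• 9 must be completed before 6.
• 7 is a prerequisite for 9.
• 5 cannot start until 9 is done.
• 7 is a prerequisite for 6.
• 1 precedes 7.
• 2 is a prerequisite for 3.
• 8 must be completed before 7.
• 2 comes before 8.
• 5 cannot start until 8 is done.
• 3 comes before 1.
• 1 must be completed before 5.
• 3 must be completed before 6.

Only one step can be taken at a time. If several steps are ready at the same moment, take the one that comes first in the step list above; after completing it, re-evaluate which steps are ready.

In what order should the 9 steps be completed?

2 3 1 4 8 7 9 5 6

2 has no prerequisites → 2 first.
3 and 8 are both available; 3 is listed earlier → 3.
1 and 8 are both available; 1 is listed earlier → 1.
4 now also ready, so the ready set is {4, 8}; 4 is listed earlier → 4.
8 is the only step now ready → 8.
That leaves 7 as the only ready step → 7.
That leaves 9 as the only ready step → 9.
Now 5 and 6 have their prerequisites met. 5 is listed earlier, so 5 next.
6 needed 3, 7 and 9, now all done → 6.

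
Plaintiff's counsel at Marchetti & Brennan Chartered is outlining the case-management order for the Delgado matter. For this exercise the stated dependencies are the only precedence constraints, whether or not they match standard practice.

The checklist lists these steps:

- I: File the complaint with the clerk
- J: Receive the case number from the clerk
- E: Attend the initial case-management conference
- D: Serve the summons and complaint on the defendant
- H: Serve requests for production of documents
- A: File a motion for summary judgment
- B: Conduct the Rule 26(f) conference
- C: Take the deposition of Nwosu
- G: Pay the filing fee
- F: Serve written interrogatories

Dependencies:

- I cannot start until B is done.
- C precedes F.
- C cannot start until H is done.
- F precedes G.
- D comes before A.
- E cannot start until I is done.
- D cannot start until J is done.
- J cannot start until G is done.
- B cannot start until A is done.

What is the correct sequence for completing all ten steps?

H C F G J D A B I E

H has no prerequisites → H first.
C needed H, now all done → C.
That leaves F as the only ready step → F.
G needed F, now all done → G.
That leaves J as the only ready step → J.
D needed J, now all done → D.
A needed D, now all done → A.
B needed A, now all done → B.
That leaves I as the only ready step → I.
E is the only step now ready → E.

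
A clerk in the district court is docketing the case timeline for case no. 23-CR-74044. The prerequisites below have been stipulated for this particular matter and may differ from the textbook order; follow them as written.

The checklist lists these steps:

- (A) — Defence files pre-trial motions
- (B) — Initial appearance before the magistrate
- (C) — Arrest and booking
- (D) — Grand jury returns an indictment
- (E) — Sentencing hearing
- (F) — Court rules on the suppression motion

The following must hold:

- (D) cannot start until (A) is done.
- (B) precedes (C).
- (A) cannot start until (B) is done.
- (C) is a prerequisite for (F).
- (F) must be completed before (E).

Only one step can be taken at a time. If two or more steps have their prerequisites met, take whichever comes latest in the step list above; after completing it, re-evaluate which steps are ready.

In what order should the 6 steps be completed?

(B) (C) (F) (E) (A) (D)

(B) is the only step with nothing outstanding, so it goes first.
Now (C) and (A) have their prerequisites met. (C) is listed later, so (C) next.
Ready: (F) and (A). (F) is listed later → (F).
(E) now also ready, so the ready set is {(E), (A)}; (E) is listed later → (E).
(A) needed (B), now all done → (A).
(D) is the only step now ready → (D).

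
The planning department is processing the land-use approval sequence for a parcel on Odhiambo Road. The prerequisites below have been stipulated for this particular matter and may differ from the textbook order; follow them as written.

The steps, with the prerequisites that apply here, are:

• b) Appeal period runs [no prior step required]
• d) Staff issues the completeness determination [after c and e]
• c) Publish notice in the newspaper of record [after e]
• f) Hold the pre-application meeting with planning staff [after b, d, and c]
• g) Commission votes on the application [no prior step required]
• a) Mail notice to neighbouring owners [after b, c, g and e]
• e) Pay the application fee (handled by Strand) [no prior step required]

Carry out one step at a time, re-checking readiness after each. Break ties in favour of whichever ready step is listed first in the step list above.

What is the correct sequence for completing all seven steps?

b g e c d f a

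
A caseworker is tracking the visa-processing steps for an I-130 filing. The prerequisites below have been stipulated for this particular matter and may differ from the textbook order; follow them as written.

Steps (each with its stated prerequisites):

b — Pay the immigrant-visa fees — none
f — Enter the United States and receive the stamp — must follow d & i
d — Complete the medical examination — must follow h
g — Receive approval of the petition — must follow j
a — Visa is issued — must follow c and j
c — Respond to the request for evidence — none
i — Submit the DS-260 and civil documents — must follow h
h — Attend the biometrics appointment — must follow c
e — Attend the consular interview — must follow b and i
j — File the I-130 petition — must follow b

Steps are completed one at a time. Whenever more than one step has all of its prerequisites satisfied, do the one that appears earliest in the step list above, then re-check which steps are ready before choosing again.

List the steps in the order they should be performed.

b c h d i f e j g a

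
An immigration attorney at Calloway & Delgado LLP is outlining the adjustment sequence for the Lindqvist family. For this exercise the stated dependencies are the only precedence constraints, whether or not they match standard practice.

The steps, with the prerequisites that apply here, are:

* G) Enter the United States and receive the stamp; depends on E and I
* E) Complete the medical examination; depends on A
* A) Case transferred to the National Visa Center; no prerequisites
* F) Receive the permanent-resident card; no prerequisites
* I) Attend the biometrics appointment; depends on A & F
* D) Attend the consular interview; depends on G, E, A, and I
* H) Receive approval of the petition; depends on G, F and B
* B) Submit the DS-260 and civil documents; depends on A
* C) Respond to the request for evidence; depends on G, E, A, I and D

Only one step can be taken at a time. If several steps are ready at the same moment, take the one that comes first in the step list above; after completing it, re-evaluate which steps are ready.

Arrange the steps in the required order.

A and F have no prerequisites; A is listed earlier, so A is first.
E and B now also ready, so the ready set is {E, F, B}; E is listed earlier → E.
F and B are both available; F is listed earlier → F.
I now also ready, so the ready set is {I, B}; I is listed earlier → I.
G now also ready, so the ready set is {G, B}; G is listed earlier → G.
D now also ready, so the ready set is {D, B}; D is listed earlier → D.
C now also ready, so the ready set is {B, C}; B is listed earlier → B.
H now also ready, so the ready set is {H, C}; H is listed earlier → H.
C is the only step now ready → C.

A E F I G D B H C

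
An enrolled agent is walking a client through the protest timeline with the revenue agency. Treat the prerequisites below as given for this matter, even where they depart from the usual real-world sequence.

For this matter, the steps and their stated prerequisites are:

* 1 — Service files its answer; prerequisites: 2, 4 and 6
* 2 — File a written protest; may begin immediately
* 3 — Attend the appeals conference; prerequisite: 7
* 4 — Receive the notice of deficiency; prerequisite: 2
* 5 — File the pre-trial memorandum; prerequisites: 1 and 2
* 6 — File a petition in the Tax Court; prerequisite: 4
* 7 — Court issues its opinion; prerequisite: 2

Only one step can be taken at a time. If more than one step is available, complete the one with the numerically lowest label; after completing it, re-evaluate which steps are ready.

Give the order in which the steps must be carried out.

2, 4, 6, 1, 5, 7, 3

2 has no prerequisites → 2 first.
Now 4 and 7 have their prerequisites met. 4 has the earlier label, so 4 next.
Now 6 and 7 have their prerequisites met. 6 has the earlier label, so 6 next.
Now 1 and 7 have their prerequisites met. 1 has the earlier label, so 1 next.
Ready: 5 and 7. 5 has the earlier label → 5.
Next only 7 has its prerequisites met → 7.
3 needed 7, now all done → 3.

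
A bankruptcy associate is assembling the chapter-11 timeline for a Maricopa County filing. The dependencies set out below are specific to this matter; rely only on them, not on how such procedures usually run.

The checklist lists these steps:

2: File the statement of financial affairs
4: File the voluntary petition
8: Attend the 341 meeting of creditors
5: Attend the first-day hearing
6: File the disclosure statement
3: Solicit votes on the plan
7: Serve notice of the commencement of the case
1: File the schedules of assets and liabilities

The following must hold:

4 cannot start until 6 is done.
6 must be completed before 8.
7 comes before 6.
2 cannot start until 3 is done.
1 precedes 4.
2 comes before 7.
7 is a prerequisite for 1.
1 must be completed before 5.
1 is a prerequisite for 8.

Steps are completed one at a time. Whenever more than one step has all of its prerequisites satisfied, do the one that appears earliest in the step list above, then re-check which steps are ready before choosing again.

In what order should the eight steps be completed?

3, 2, 7, 6, 1, 4, 8, 5

3 has no prerequisites → 3 first.
2 needed 3, now all done → 2.
7 needed 2, now all done → 7.
Now 6 and 1 have their prerequisites met. 6 is listed earlier, so 6 next.
1 needed 7, now all done → 1.
Now 4, 8 and 5 have their prerequisites met. 4 is listed earlier, so 4 next.
Ready: 8 and 5. 8 is listed earlier → 8.
5 needed 1, now all done → 5.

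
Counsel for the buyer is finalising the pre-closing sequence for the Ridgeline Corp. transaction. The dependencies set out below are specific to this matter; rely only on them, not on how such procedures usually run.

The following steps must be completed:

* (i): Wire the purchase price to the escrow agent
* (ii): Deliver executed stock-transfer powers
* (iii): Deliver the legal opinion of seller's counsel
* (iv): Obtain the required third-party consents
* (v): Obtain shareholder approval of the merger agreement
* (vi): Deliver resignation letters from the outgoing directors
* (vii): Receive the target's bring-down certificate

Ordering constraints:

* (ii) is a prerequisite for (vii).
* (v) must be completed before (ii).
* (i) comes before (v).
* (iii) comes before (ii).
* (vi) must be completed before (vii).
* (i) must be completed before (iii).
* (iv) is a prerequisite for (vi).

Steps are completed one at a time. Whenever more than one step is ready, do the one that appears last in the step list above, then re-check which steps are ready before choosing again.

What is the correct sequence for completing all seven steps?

(iv), (vi), (i), (v), (iii), (ii), (vii)

Nothing is required for (iv) and (i). (iv) is listed later → (iv) first.
Now (vi) and (i) have their prerequisites met. (vi) is listed later, so (vi) next.
That leaves (i) as the only ready step → (i).
(v) and (iii) are both available; (v) is listed later → (v).
That leaves (iii) as the only ready step → (iii).
(ii) needed (v) and (iii), now all done → (ii).
Next only (vii) has its prerequisites met → (vii).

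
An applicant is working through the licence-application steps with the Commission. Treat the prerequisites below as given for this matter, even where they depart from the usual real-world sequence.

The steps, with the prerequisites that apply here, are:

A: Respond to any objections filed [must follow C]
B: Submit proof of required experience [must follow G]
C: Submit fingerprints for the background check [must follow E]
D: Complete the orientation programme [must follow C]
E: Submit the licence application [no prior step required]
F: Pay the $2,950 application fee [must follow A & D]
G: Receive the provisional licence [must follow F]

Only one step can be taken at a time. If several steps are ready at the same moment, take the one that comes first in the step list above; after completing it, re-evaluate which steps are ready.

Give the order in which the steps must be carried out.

E → C → A → D → F → G → B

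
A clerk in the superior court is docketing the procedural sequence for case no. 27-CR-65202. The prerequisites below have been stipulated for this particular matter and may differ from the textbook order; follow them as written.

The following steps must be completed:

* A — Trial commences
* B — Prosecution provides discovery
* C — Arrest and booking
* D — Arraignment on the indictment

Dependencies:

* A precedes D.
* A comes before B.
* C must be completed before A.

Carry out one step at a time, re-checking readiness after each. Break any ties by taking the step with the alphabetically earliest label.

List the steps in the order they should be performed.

C is the only step with nothing outstanding, so it goes first.
A is the only step now ready → A.
Ready: B and D. B has the earlier label → B.
D is the only step now ready → D.

C, A, B, D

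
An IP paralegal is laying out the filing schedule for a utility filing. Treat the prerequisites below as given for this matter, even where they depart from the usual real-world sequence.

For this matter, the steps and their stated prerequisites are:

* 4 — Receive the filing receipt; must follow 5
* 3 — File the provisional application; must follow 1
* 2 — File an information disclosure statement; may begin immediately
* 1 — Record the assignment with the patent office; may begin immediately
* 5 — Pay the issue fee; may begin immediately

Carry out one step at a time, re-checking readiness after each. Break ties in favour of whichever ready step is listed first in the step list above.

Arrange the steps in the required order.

Nothing is required for 2, 1 and 5. 2 is listed earlier → 2 first.
Now 1 and 5 have their prerequisites met. 1 is listed earlier, so 1 next.
3 now also ready, so the ready set is {3, 5}; 3 is listed earlier → 3.
That leaves 5 as the only ready step → 5.
4 needed 5, now all done → 4.

2 → 1 → 3 → 5 → 4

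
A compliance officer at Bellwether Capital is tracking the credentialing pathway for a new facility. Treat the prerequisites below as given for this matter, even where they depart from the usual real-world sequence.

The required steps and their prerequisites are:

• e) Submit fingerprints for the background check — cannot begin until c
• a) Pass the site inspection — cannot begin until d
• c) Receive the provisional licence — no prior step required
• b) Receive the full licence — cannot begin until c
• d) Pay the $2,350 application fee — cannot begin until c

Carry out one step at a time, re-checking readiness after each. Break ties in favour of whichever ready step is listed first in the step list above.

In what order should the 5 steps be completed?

c → e → b → d → a

Only c has no prerequisites, so it is first.
Ready: e, b and d. e is listed earlier → e.
Ready: b and d. b is listed earlier → b.
d is the only step now ready → d.
Next only a has its prerequisites met → a.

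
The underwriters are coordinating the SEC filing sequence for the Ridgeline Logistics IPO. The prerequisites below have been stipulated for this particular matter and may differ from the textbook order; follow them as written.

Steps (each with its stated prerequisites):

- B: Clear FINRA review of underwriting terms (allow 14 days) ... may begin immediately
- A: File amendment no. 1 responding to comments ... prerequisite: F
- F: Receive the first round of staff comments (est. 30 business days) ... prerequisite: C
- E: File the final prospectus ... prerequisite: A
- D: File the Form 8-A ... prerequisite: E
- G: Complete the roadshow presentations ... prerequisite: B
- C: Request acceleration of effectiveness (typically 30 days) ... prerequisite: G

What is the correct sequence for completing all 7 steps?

B, G, C, F, A, E, D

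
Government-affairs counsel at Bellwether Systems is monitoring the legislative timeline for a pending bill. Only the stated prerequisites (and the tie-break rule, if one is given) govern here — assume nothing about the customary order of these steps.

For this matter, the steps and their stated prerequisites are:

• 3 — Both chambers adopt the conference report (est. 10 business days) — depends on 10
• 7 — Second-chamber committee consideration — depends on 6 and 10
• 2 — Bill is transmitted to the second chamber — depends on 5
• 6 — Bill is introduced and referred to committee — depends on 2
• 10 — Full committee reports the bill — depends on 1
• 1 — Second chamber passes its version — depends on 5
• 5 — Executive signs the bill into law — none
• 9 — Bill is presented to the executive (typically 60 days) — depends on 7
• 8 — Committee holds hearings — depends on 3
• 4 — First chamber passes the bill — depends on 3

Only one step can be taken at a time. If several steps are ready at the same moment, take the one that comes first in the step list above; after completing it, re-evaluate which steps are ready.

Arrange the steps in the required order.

5 is the only step with nothing outstanding, so it goes first.
2 and 1 are both available; 2 is listed earlier → 2.
6 and 1 are both available; 6 is listed earlier → 6.
1 needed 5, now all done → 1.
10 needed 1, now all done → 10.
3 and 7 are both available; 3 is listed earlier → 3.
Now 7, 8 and 4 have their prerequisites met. 7 is listed earlier, so 7 next.
Now 9, 8 and 4 have their prerequisites met. 9 is listed earlier, so 9 next.
8 and 4 are both available; 8 is listed earlier → 8.
Next only 4 has its prerequisites met → 4.

5 2 6 1 10 3 7 9 8 4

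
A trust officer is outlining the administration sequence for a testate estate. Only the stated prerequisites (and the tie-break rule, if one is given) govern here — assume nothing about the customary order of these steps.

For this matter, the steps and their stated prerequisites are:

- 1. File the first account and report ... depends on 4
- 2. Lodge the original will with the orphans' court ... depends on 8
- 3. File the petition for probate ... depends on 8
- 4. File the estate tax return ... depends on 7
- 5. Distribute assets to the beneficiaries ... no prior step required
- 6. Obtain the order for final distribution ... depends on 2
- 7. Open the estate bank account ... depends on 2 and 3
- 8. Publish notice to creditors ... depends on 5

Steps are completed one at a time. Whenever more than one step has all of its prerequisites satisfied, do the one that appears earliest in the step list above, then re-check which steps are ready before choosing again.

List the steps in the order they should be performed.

5 8 2 3 6 7 4 1

Only 5 has no prerequisites, so it is first.
8 needed 5, now all done → 8.
2 and 3 are both available; 2 is listed earlier → 2.
6 now also ready, so the ready set is {3, 6}; 3 is listed earlier → 3.
Now 6 and 7 have their prerequisites met. 6 is listed earlier, so 6 next.
7 is the only step now ready → 7.
Next only 4 has its prerequisites met → 4.
Next only 1 has its prerequisites met → 1.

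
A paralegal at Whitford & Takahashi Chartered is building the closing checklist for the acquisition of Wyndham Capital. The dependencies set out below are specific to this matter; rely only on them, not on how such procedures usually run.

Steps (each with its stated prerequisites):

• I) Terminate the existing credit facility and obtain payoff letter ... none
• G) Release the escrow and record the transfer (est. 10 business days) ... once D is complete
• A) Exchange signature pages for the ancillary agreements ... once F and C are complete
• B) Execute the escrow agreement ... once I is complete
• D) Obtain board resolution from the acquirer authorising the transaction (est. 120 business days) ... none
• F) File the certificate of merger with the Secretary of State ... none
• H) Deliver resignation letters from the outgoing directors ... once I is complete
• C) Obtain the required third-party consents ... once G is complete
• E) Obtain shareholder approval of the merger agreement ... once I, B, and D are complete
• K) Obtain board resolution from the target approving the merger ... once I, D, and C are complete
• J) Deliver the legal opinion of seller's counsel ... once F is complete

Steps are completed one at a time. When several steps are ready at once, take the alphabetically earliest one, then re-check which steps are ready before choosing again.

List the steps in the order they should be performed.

Nothing is required for D, F and I. D has the earlier label → D first.
Now F, G and I have their prerequisites met. F has the earlier label, so F next.
J now also ready, so the ready set is {G, I, J}; G has the earlier label → G.
Now C, I and J have their prerequisites met. C has the earlier label, so C next.
A now also ready, so the ready set is {A, I, J}; A has the earlier label → A.
I and J are both available; I has the earlier label → I.
Now B, H, J and K have their prerequisites met. B has the earlier label, so B next.
Ready: E, H, J and K. E has the earlier label → E.
H, J and K are all available; H has the earlier label → H.
Now J and K have their prerequisites met. J has the earlier label, so J next.
That leaves K as the only ready step → K.

D → F → G → C → A → I → B → E → H → J → K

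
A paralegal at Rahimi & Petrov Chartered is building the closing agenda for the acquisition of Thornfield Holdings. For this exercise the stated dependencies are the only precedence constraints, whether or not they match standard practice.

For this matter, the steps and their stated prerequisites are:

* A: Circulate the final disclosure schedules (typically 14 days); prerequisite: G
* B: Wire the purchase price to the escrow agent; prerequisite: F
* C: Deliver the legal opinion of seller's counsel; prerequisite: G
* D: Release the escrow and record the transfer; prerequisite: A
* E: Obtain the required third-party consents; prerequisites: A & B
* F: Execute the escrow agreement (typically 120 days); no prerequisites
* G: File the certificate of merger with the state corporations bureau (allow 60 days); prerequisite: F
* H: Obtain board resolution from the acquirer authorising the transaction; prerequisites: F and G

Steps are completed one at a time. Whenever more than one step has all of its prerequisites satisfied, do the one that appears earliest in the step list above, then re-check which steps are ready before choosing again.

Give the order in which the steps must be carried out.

F, B, G, A, C, D, E, H

F is the only step with nothing outstanding, so it goes first.
B and G are both available; B is listed earlier → B.
Next only G has its prerequisites met → G.
Now A, C and H have their prerequisites met. A is listed earlier, so A next.
D and E now also ready, so the ready set is {C, D, E, H}; C is listed earlier → C.
Now D, E and H have their prerequisites met. D is listed earlier, so D next.
E and H are both available; E is listed earlier → E.
H is the only step now ready → H.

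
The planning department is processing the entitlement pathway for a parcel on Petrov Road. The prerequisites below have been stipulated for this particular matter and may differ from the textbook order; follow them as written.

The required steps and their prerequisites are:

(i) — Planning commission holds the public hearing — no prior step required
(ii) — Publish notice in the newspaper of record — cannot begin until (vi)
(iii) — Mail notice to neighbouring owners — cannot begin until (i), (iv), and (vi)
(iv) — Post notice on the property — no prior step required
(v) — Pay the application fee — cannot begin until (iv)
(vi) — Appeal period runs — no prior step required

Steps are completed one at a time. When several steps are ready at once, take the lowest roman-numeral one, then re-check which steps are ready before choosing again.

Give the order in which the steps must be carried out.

(i) (iv) (v) (vi) (ii) (iii)

(i), (iv) and (vi) have no prerequisites; (i) has the earlier label, so (i) is first.
Now (iv) and (vi) have their prerequisites met. (iv) has the earlier label, so (iv) next.
Now (v) and (vi) have their prerequisites met. (v) has the earlier label, so (v) next.
That leaves (vi) as the only ready step → (vi).
Ready: (ii) and (iii). (ii) has the earlier label → (ii).
(iii) needed (i), (iv) and (vi), now all done → (iii).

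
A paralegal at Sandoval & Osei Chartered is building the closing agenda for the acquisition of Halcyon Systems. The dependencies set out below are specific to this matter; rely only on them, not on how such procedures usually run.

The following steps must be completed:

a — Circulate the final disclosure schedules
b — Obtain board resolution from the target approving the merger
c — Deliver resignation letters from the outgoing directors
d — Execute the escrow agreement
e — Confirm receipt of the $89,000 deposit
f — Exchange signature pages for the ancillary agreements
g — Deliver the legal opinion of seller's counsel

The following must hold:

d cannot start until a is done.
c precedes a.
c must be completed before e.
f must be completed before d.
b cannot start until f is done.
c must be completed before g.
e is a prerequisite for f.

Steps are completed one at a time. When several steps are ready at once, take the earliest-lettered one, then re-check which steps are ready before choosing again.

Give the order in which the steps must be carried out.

Only c has no prerequisites, so it is first.
Now a, e and g have their prerequisites met. a has the earlier label, so a next.
e and g are both available; e has the earlier label → e.
f now also ready, so the ready set is {f, g}; f has the earlier label → f.
b and d now also ready, so the ready set is {b, d, g}; b has the earlier label → b.
d and g are both available; d has the earlier label → d.
g needed c, now all done → g.

c, a, e, f, b, d, g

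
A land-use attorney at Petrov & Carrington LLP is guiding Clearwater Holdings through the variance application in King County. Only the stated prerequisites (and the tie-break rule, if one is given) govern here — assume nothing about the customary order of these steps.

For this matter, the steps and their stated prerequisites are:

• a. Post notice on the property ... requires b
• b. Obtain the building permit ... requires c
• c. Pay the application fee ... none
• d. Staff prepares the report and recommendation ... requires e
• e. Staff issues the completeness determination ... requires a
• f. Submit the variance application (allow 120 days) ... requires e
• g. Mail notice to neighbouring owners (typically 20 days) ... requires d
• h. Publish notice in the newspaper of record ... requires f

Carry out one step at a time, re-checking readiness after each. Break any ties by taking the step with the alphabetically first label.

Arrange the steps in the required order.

c, b, a, e, d, f, g, h

Only c has no prerequisites, so it is first.
b is the only step now ready → b.
That leaves a as the only ready step → a.
That leaves e as the only ready step → e.
d and f are both available; d has the earlier label → d.
g now also ready, so the ready set is {f, g}; f has the earlier label → f.
Now g and h have their prerequisites met. g has the earlier label, so g next.
h needed f, now all done → h.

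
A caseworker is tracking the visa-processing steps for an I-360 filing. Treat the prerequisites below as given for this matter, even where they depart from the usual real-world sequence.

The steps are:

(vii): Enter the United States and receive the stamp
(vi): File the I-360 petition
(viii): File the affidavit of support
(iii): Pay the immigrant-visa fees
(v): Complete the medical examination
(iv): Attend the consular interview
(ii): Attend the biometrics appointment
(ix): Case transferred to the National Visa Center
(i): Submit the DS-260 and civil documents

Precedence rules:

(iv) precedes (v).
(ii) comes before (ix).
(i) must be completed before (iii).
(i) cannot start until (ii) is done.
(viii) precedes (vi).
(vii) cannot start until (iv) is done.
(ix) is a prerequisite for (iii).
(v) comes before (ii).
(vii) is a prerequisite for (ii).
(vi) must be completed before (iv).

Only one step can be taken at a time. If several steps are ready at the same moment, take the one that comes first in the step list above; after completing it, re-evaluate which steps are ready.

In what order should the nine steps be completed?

(viii), (vi), (iv), (vii), (v), (ii), (ix), (i), (iii)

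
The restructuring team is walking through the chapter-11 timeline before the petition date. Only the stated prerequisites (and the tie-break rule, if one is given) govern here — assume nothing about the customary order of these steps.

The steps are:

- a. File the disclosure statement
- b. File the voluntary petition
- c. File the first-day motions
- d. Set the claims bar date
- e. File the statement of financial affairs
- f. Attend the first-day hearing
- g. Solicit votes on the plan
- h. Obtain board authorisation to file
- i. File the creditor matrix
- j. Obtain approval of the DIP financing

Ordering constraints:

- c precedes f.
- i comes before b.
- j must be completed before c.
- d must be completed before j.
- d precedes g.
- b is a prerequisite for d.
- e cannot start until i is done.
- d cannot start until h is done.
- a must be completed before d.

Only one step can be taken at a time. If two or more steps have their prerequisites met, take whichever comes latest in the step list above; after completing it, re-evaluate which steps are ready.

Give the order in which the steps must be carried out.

i, h and a have no prerequisites; i is listed later, so i is first.
Ready: h, e, b and a. h is listed later → h.
e, b and a are all available; e is listed later → e.
Ready: b and a. b is listed later → b.
Next only a has its prerequisites met → a.
d is the only step now ready → d.
Ready: j and g. j is listed later → j.
Now g and c have their prerequisites met. g is listed later, so g next.
c needed j, now all done → c.
That leaves f as the only ready step → f.

i h e b a d j g c f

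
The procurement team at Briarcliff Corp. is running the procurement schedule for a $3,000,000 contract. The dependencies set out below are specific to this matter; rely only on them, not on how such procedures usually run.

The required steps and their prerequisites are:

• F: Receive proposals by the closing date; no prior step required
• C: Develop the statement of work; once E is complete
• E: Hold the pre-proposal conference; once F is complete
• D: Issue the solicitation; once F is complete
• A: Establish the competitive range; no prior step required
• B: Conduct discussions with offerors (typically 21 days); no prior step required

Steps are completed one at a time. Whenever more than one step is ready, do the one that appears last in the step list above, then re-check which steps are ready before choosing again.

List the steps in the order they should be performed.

Nothing is required for B, A and F. B is listed later → B first.
A and F are both available; A is listed later → A.
Next only F has its prerequisites met → F.
Ready: D and E. D is listed later → D.
E needed F, now all done → E.
C needed E, now all done → C.

B, A, F, D, E, C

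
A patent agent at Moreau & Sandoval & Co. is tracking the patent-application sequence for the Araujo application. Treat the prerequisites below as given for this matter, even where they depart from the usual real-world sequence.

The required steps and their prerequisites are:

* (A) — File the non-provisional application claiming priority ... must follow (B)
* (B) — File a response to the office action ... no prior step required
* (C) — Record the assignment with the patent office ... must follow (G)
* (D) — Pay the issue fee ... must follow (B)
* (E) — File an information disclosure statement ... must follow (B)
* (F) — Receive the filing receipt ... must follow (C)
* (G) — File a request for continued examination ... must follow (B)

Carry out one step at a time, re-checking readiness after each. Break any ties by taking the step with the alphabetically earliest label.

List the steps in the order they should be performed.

(B), (A), (D), (E), (G), (C), (F)

(B) is the only step with nothing outstanding, so it goes first.
(A), (D), (E) and (G) are all available; (A) has the earlier label → (A).
Ready: (D), (E) and (G). (D) has the earlier label → (D).
Ready: (E) and (G). (E) has the earlier label → (E).
Next only (G) has its prerequisites met → (G).
(C) needed (G), now all done → (C).
(F) is the only step now ready → (F).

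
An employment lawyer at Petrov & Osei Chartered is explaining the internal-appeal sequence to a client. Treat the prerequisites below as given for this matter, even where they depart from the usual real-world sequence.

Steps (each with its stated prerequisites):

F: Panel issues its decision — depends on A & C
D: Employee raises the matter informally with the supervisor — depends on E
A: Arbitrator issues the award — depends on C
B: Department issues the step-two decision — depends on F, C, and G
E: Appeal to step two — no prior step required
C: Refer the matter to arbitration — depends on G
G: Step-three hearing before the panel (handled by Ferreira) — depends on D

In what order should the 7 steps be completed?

E → D → G → C → A → F → B

Only E has no prerequisites, so it is first.
Next only D has its prerequisites met → D.
G needed D, now all done → G.
Next only C has its prerequisites met → C.
A needed C, now all done → A.
F needed A and C, now all done → F.
B needed F, C and G, now all done → B.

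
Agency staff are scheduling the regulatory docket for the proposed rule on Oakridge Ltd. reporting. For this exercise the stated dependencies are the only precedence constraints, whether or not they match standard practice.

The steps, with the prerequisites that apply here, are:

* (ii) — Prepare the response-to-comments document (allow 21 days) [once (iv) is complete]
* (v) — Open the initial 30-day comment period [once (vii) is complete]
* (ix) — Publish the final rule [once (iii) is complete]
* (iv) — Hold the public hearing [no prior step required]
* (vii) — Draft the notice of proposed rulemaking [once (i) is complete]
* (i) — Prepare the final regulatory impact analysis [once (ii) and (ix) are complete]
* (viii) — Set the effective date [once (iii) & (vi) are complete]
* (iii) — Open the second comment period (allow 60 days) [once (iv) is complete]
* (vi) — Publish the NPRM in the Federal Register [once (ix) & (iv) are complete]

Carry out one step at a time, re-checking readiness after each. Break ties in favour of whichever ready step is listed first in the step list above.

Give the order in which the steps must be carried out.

(iv) (ii) (iii) (ix) (i) (vii) (v) (vi) (viii)

(iv) has no prerequisites → (iv) first.
Now (ii) and (iii) have their prerequisites met. (ii) is listed earlier, so (ii) next.
(iii) is the only step now ready → (iii).
Next only (ix) has its prerequisites met → (ix).
(i) and (vi) are both available; (i) is listed earlier → (i).
(vii) now also ready, so the ready set is {(vii), (vi)}; (vii) is listed earlier → (vii).
Ready: (v) and (vi). (v) is listed earlier → (v).
That leaves (vi) as the only ready step → (vi).
(viii) is the only step now ready → (viii).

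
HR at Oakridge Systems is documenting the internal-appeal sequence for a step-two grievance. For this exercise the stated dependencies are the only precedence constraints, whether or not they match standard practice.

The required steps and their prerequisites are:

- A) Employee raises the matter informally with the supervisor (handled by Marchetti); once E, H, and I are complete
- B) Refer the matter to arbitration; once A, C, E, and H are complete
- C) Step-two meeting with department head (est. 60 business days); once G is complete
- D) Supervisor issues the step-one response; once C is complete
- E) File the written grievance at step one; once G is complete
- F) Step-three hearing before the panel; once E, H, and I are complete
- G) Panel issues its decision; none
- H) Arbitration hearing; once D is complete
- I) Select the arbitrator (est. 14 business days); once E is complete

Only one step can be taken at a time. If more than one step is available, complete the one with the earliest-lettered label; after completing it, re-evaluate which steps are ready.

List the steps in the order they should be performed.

G C D E H I A B F

G has no prerequisites → G first.
C and E are both available; C has the earlier label → C.
D now also ready, so the ready set is {D, E}; D has the earlier label → D.
Now E and H have their prerequisites met. E has the earlier label, so E next.
Now H and I have their prerequisites met. H has the earlier label, so H next.
I needed E, now all done → I.
Ready: A and F. A has the earlier label → A.
B now also ready, so the ready set is {B, F}; B has the earlier label → B.
That leaves F as the only ready step → F.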